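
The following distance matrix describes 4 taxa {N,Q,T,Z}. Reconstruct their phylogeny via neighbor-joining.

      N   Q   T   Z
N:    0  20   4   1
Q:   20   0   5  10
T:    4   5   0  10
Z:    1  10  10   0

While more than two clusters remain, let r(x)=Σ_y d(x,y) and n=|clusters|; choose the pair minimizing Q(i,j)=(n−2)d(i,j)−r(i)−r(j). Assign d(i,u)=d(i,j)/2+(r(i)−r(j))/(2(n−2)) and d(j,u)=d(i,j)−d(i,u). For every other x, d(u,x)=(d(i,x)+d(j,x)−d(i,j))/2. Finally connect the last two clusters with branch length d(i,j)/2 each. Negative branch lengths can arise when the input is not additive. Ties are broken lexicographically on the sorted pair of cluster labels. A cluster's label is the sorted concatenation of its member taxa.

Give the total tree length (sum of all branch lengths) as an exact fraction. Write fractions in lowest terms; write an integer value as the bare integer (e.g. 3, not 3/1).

14

iteration 1: select N,Z (d=1, Q=-44); attach at lengths (3/2, -1/2); label the merged cluster NZ
  updated: d(NZ,Q)=29/2, d(NZ,T)=13/2
iteration 2: select NZ,Q (d=29/2, Q=-26); attach at lengths (8, 13/2); label the merged cluster NQZ
  updated: d(NQZ,T)=-3/2
iteration 3: select NQZ,T (d=-3/2); attach at lengths (-3/4, -3/4); label the merged cluster NQTZ
final tree: (((N:3/2,Z:-1/2):8,Q:13/2):-3/4,T:-3/4)
total length: 14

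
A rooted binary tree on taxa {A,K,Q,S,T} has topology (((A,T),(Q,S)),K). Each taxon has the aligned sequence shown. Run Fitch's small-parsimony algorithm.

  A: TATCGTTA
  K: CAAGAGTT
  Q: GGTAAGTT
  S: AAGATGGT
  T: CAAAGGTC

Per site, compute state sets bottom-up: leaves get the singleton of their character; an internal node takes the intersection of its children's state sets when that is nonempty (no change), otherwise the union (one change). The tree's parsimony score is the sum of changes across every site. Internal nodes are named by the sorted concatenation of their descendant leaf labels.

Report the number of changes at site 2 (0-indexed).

3

site 0, node AT: A={T} ∪ T={C} → {C,T} (+1)
site 0, node QS: Q={G} ∪ S={A} → {A,G} (+1)
site 0, node AQST: AT={C,T} ∪ QS={A,G} → {A,C,G,T} (+1)
site 0, node AKQST: AQST={A,C,G,T} ∩ K={C} → {C} (+0)
site 1, node AT: A={A} ∩ T={A} → {A} (+0)
site 1, node QS: Q={G} ∪ S={A} → {A,G} (+1)
site 1, node AQST: AT={A} ∩ QS={A,G} → {A} (+0)
site 1, node AKQST: AQST={A} ∩ K={A} → {A} (+0)
site 2, node AT: A={T} ∪ T={A} → {A,T} (+1)
site 2, node QS: Q={T} ∪ S={G} → {G,T} (+1)
site 2, node AQST: AT={A,T} ∩ QS={G,T} → {T} (+0)
site 2, node AKQST: AQST={T} ∪ K={A} → {A,T} (+1)
site 3, node AT: A={C} ∪ T={A} → {A,C} (+1)
site 3, node QS: Q={A} ∩ S={A} → {A} (+0)
site 3, node AQST: AT={A,C} ∩ QS={A} → {A} (+0)
site 3, node AKQST: AQST={A} ∪ K={G} → {A,G} (+1)
site 4, node AT: A={G} ∩ T={G} → {G} (+0)
site 4, node QS: Q={A} ∪ S={T} → {A,T} (+1)
site 4, node AQST: AT={G} ∪ QS={A,T} → {A,G,T} (+1)
site 4, node AKQST: AQST={A,G,T} ∩ K={A} → {A} (+0)
site 5, node AT: A={T} ∪ T={G} → {G,T} (+1)
site 5, node QS: Q={G} ∩ S={G} → {G} (+0)
site 5, node AQST: AT={G,T} ∩ QS={G} → {G} (+0)
site 5, node AKQST: AQST={G} ∩ K={G} → {G} (+0)
site 6, node AT: A={T} ∩ T={T} → {T} (+0)
site 6, node QS: Q={T} ∪ S={G} → {G,T} (+1)
site 6, node AQST: AT={T} ∩ QS={G,T} → {T} (+0)
site 6, node AKQST: AQST={T} ∩ K={T} → {T} (+0)
site 7, node AT: A={A} ∪ T={C} → {A,C} (+1)
site 7, node QS: Q={T} ∩ S={T} → {T} (+0)
site 7, node AQST: AT={A,C} ∪ QS={T} → {A,C,T} (+1)
site 7, node AKQST: AQST={A,C,T} ∩ K={T} → {T} (+0)
per-site changes: [3, 1, 3, 2, 2, 1, 1, 2]; total = 15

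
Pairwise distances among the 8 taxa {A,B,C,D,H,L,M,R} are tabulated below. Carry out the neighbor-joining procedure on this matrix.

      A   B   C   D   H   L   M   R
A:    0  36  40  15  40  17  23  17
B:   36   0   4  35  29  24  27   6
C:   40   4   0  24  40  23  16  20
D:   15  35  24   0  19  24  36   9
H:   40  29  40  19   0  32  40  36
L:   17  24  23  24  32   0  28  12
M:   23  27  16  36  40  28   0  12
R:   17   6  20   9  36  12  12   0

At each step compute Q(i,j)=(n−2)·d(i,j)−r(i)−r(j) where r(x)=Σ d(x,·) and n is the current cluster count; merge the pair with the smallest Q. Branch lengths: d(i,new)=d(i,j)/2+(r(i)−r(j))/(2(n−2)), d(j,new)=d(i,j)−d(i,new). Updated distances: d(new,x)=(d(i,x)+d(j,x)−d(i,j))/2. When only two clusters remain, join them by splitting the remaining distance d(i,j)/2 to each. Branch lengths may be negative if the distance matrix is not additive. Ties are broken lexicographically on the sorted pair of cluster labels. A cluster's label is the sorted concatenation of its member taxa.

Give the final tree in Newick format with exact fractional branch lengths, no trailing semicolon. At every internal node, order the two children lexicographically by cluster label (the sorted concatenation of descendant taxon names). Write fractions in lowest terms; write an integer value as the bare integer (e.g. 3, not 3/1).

step 1: merge (B,C) at d=4, Q=-304; branch lengths B→3/2, C→5/2; new cluster BC
  updated: d(A,BC)=36, d(BC,D)=55/2, d(BC,H)=65/2, d(BC,L)=43/2, d(BC,M)=39/2, d(BC,R)=11
step 2: merge (D,H) at d=19, Q=-235; branch lengths D→13/5, H→82/5; new cluster DH
  updated: d(A,DH)=18, d(BC,DH)=41/2, d(DH,L)=37/2, d(DH,M)=57/2, d(DH,R)=13
step 3: merge (BC,M) at d=39/2, Q=-283/2; branch lengths BC→151/16, M→161/16; new cluster BCM
  updated: d(A,BCM)=79/4, d(BCM,DH)=59/4, d(BCM,L)=15, d(BCM,R)=7/4
step 4: merge (BCM,R) at d=7/4, Q=-359/4; branch lengths BCM→17/8, R→-3/8; new cluster BCMR
  updated: d(A,BCMR)=35/2, d(BCMR,DH)=13, d(BCMR,L)=101/8
step 5: merge (A,L) at d=17, Q=-533/8; branch lengths A→307/32, L→237/32; new cluster AL
  updated: d(AL,BCMR)=105/16, d(AL,DH)=39/4
step 6: merge (AL,BCMR) at d=105/16, Q=-469/16; branch lengths AL→53/32, BCMR→157/32; new cluster ABCLMR
  updated: d(ABCLMR,DH)=259/32
step 7: merge (ABCLMR,DH) at d=259/32; branch lengths ABCLMR→259/64, DH→259/64; new cluster ABCDHLMR
final tree: (((A:307/32,L:237/32):53/32,(((B:3/2,C:5/2):151/16,M:161/16):17/8,R:-3/8):157/32):259/64,(D:13/5,H:82/5):259/64)
total length: 2429/32

(((A:307/32,L:237/32):53/32,(((B:3/2,C:5/2):151/16,M:161/16):17/8,R:-3/8):157/32):259/64,(D:13/5,H:82/5):259/64)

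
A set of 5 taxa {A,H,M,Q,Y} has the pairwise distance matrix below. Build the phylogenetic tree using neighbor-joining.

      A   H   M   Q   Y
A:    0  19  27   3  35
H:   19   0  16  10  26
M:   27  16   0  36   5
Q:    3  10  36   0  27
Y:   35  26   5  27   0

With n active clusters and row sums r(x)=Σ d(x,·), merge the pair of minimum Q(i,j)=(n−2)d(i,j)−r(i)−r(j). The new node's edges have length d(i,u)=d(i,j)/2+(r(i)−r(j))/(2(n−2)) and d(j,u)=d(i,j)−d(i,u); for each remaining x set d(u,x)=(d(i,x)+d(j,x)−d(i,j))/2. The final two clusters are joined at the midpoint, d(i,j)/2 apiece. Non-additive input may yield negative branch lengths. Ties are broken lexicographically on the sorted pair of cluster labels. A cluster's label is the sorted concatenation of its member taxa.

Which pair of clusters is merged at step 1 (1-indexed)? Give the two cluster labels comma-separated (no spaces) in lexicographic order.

1. join M+Y (d=5, Q=-162) ⇒ MY; edges |M|=1, |Y|=4
  updated: d(A,MY)=57/2, d(H,MY)=37/2, d(MY,Q)=29
2. join A+Q (d=3, Q=-173/2) ⇒ AQ; edges |A|=29/8, |Q|=-5/8
  updated: d(AQ,H)=13, d(AQ,MY)=109/4
3. join AQ+H (d=13, Q=-235/4) ⇒ AHQ; edges |AQ|=87/8, |H|=17/8
  updated: d(AHQ,MY)=131/8
4. join AHQ+MY (d=131/8) ⇒ AHMQY; edges |AHQ|=131/16, |MY|=131/16
final tree: (((A:29/8,Q:-5/8):87/8,H:17/8):131/16,(M:1,Y:4):131/16)
total length: 299/8

M,Y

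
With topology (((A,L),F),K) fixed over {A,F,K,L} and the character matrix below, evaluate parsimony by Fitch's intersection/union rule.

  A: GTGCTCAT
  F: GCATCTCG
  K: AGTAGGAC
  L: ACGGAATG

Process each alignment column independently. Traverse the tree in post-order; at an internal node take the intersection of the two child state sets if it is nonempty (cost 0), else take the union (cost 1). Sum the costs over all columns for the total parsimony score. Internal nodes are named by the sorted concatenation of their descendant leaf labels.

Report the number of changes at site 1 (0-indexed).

2

site 0, node AL: A={G} ∪ L={A} → {A,G} (+1)
site 0, node AFL: AL={A,G} ∩ F={G} → {G} (+0)
site 0, node AFKL: AFL={G} ∪ K={A} → {A,G} (+1)
site 1, node AL: A={T} ∪ L={C} → {C,T} (+1)
site 1, node AFL: AL={C,T} ∩ F={C} → {C} (+0)
site 1, node AFKL: AFL={C} ∪ K={G} → {C,G} (+1)
site 2, node AL: A={G} ∩ L={G} → {G} (+0)
site 2, node AFL: AL={G} ∪ F={A} → {A,G} (+1)
site 2, node AFKL: AFL={A,G} ∪ K={T} → {A,G,T} (+1)
site 3, node AL: A={C} ∪ L={G} → {C,G} (+1)
site 3, node AFL: AL={C,G} ∪ F={T} → {C,G,T} (+1)
site 3, node AFKL: AFL={C,G,T} ∪ K={A} → {A,C,G,T} (+1)
site 4, node AL: A={T} ∪ L={A} → {A,T} (+1)
site 4, node AFL: AL={A,T} ∪ F={C} → {A,C,T} (+1)
site 4, node AFKL: AFL={A,C,T} ∪ K={G} → {A,C,G,T} (+1)
site 5, node AL: A={C} ∪ L={A} → {A,C} (+1)
site 5, node AFL: AL={A,C} ∪ F={T} → {A,C,T} (+1)
site 5, node AFKL: AFL={A,C,T} ∪ K={G} → {A,C,G,T} (+1)
site 6, node AL: A={A} ∪ L={T} → {A,T} (+1)
site 6, node AFL: AL={A,T} ∪ F={C} → {A,C,T} (+1)
site 6, node AFKL: AFL={A,C,T} ∩ K={A} → {A} (+0)
site 7, node AL: A={T} ∪ L={G} → {G,T} (+1)
site 7, node AFL: AL={G,T} ∩ F={G} → {G} (+0)
site 7, node AFKL: AFL={G} ∪ K={C} → {C,G} (+1)
per-site changes: [2, 2, 2, 3, 3, 3, 2, 2]; total = 19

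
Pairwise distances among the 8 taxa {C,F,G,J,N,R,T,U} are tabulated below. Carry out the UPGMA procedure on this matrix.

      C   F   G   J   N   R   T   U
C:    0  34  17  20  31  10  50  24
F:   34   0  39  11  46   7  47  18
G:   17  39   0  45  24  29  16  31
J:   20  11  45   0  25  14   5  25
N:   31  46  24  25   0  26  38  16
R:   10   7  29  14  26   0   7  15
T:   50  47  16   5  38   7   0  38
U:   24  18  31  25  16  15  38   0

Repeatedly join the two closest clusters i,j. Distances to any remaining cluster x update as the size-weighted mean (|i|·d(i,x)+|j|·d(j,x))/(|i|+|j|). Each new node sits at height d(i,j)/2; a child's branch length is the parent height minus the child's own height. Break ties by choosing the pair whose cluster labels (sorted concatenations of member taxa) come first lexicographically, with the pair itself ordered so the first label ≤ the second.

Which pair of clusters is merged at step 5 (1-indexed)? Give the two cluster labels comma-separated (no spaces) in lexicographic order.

1. join J+T (d=5) ⇒ JT; edges |J|=5/2, |T|=5/2
  updated: d(C,JT)=35, d(F,JT)=29, d(G,JT)=61/2, d(JT,N)=63/2, d(JT,R)=21/2, d(JT,U)=63/2
2. join F+R (d=7) ⇒ FR; edges |F|=7/2, |R|=7/2
  updated: d(C,FR)=22, d(FR,G)=34, d(FR,JT)=79/4, d(FR,N)=36, d(FR,U)=33/2
3. join N+U (d=16) ⇒ NU; edges |N|=8, |U|=8
  updated: d(C,NU)=55/2, d(FR,NU)=105/4, d(G,NU)=55/2, d(JT,NU)=63/2
4. join C+G (d=17) ⇒ CG; edges |C|=17/2, |G|=17/2
  updated: d(CG,FR)=28, d(CG,JT)=131/4, d(CG,NU)=55/2
5. join FR+JT (d=79/4) ⇒ FJRT; edges |FR|=51/8, |JT|=59/8
  updated: d(CG,FJRT)=243/8, d(FJRT,NU)=231/8
6. join CG+NU (d=55/2) ⇒ CGNU; edges |CG|=21/4, |NU|=23/4
  updated: d(CGNU,FJRT)=237/8
7. join CGNU+FJRT (d=237/8) ⇒ CFGJNRTU; edges |CGNU|=17/16, |FJRT|=79/16
final tree: (((C:17/2,G:17/2):21/4,(N:8,U:8):23/4):17/16,((F:7/2,R:7/2):51/8,(J:5/2,T:5/2):59/8):79/16)
total length: 303/4

FR,JT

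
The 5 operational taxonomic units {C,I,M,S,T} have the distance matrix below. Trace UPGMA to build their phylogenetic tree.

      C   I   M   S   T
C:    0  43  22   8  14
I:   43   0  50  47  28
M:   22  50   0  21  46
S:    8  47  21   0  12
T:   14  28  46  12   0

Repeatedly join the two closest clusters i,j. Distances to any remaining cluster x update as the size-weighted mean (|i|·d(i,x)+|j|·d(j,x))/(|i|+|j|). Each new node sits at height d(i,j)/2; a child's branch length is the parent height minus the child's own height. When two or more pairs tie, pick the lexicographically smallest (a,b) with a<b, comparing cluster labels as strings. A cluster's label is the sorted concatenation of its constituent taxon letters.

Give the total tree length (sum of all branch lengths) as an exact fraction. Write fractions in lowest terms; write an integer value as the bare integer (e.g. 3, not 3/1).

iteration 1: select C,S (d=8); attach at lengths (4, 4); label the merged cluster CS
  updated: d(CS,I)=45, d(CS,M)=43/2, d(CS,T)=13
iteration 2: select CS,T (d=13); attach at lengths (5/2, 13/2); label the merged cluster CST
  updated: d(CST,I)=118/3, d(CST,M)=89/3
iteration 3: select CST,M (d=89/3); attach at lengths (25/3, 89/6); label the merged cluster CMST
  updated: d(CMST,I)=42
iteration 4: select CMST,I (d=42); attach at lengths (37/6, 21); label the merged cluster CIMST
final tree: ((((C:4,S:4):5/2,T:13/2):25/3,M:89/6):37/6,I:21)
total length: 202/3

202/3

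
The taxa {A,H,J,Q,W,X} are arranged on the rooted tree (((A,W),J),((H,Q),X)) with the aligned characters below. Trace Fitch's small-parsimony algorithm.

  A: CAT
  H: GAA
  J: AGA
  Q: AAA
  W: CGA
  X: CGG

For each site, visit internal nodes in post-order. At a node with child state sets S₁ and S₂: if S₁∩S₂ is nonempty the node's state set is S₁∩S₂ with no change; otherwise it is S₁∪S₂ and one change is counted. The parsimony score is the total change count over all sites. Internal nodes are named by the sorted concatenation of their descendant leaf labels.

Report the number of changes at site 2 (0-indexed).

site 0, node AW: A={C} ∩ W={C} → {C} (+0)
site 0, node AJW: AW={C} ∪ J={A} → {A,C} (+1)
site 0, node HQ: H={G} ∪ Q={A} → {A,G} (+1)
site 0, node HQX: HQ={A,G} ∪ X={C} → {A,C,G} (+1)
site 0, node AHJQWX: AJW={A,C} ∩ HQX={A,C,G} → {A,C} (+0)
site 1, node AW: A={A} ∪ W={G} → {A,G} (+1)
site 1, node AJW: AW={A,G} ∩ J={G} → {G} (+0)
site 1, node HQ: H={A} ∩ Q={A} → {A} (+0)
site 1, node HQX: HQ={A} ∪ X={G} → {A,G} (+1)
site 1, node AHJQWX: AJW={G} ∩ HQX={A,G} → {G} (+0)
site 2, node AW: A={T} ∪ W={A} → {A,T} (+1)
site 2, node AJW: AW={A,T} ∩ J={A} → {A} (+0)
site 2, node HQ: H={A} ∩ Q={A} → {A} (+0)
site 2, node HQX: HQ={A} ∪ X={G} → {A,G} (+1)
site 2, node AHJQWX: AJW={A} ∩ HQX={A,G} → {A} (+0)
per-site changes: [3, 2, 2]; total = 7

2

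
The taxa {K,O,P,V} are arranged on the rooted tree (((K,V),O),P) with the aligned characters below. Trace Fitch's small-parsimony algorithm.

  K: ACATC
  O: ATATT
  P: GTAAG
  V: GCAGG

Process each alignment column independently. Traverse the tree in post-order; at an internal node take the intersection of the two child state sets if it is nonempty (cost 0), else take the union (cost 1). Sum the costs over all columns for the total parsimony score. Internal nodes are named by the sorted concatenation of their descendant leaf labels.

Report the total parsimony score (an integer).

7

site 0, node KV: K={A} ∪ V={G} → {A,G} (+1)
site 0, node KOV: KV={A,G} ∩ O={A} → {A} (+0)
site 0, node KOPV: KOV={A} ∪ P={G} → {A,G} (+1)
site 1, node KV: K={C} ∩ V={C} → {C} (+0)
site 1, node KOV: KV={C} ∪ O={T} → {C,T} (+1)
site 1, node KOPV: KOV={C,T} ∩ P={T} → {T} (+0)
site 2, node KV: K={A} ∩ V={A} → {A} (+0)
site 2, node KOV: KV={A} ∩ O={A} → {A} (+0)
site 2, node KOPV: KOV={A} ∩ P={A} → {A} (+0)
site 3, node KV: K={T} ∪ V={G} → {G,T} (+1)
site 3, node KOV: KV={G,T} ∩ O={T} → {T} (+0)
site 3, node KOPV: KOV={T} ∪ P={A} → {A,T} (+1)
site 4, node KV: K={C} ∪ V={G} → {C,G} (+1)
site 4, node KOV: KV={C,G} ∪ O={T} → {C,G,T} (+1)
site 4, node KOPV: KOV={C,G,T} ∩ P={G} → {G} (+0)
per-site changes: [2, 1, 0, 2, 2]; total = 7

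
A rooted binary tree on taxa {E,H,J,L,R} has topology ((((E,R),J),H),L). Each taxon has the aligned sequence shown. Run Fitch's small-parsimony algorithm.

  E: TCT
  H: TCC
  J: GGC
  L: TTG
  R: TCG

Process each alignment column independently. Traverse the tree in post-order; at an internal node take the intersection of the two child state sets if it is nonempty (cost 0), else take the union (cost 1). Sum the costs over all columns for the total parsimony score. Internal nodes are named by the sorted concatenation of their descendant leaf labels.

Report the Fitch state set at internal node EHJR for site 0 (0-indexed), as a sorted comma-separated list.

site 0, node ER: E={T} ∩ R={T} → {T} (+0)
site 0, node EJR: ER={T} ∪ J={G} → {G,T} (+1)
site 0, node EHJR: EJR={G,T} ∩ H={T} → {T} (+0)
site 0, node EHJLR: EHJR={T} ∩ L={T} → {T} (+0)
site 1, node ER: E={C} ∩ R={C} → {C} (+0)
site 1, node EJR: ER={C} ∪ J={G} → {C,G} (+1)
site 1, node EHJR: EJR={C,G} ∩ H={C} → {C} (+0)
site 1, node EHJLR: EHJR={C} ∪ L={T} → {C,T} (+1)
site 2, node ER: E={T} ∪ R={G} → {G,T} (+1)
site 2, node EJR: ER={G,T} ∪ J={C} → {C,G,T} (+1)
site 2, node EHJR: EJR={C,G,T} ∩ H={C} → {C} (+0)
site 2, node EHJLR: EHJR={C} ∪ L={G} → {C,G} (+1)
per-site changes: [1, 2, 3]; total = 6

T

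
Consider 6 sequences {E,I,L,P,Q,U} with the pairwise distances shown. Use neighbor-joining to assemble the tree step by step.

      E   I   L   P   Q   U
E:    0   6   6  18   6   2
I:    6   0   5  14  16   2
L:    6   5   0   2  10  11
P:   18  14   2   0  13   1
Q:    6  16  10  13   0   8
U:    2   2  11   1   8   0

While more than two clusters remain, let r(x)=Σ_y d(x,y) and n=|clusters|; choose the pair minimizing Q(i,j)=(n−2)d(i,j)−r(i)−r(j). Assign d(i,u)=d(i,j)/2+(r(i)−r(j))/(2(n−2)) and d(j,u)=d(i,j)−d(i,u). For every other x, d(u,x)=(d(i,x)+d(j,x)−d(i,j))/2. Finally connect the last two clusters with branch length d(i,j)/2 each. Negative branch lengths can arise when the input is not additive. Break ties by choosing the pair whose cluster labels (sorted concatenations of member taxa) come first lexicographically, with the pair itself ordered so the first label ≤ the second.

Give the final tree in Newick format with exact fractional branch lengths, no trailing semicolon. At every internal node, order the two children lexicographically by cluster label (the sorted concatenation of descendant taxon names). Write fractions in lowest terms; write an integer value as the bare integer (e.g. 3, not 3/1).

step 1: merge (L,P) at d=2, Q=-74; branch lengths L→-3/4, P→11/4; new cluster LP
  updated: d(E,LP)=11, d(I,LP)=17/2, d(LP,Q)=21/2, d(LP,U)=5
step 2: merge (E,Q) at d=6, Q=-95/2; branch lengths E→5/12, Q→67/12; new cluster EQ
  updated: d(EQ,I)=8, d(EQ,LP)=31/4, d(EQ,U)=2
step 3: merge (EQ,LP) at d=31/4, Q=-47/2; branch lengths EQ→3, LP→19/4; new cluster ELPQ
  updated: d(ELPQ,I)=35/8, d(ELPQ,U)=-3/8
step 4: merge (ELPQ,I) at d=35/8, Q=-6; branch lengths ELPQ→1, I→27/8; new cluster EILPQ
  updated: d(EILPQ,U)=-11/8
step 5: merge (EILPQ,U) at d=-11/8; branch lengths EILPQ→-11/16, U→-11/16; new cluster EILPQU
final tree: ((((E:5/12,Q:67/12):3,(L:-3/4,P:11/4):19/4):1,I:27/8):-11/16,U:-11/16)
total length: 75/4

((((E:5/12,Q:67/12):3,(L:-3/4,P:11/4):19/4):1,I:27/8):-11/16,U:-11/16)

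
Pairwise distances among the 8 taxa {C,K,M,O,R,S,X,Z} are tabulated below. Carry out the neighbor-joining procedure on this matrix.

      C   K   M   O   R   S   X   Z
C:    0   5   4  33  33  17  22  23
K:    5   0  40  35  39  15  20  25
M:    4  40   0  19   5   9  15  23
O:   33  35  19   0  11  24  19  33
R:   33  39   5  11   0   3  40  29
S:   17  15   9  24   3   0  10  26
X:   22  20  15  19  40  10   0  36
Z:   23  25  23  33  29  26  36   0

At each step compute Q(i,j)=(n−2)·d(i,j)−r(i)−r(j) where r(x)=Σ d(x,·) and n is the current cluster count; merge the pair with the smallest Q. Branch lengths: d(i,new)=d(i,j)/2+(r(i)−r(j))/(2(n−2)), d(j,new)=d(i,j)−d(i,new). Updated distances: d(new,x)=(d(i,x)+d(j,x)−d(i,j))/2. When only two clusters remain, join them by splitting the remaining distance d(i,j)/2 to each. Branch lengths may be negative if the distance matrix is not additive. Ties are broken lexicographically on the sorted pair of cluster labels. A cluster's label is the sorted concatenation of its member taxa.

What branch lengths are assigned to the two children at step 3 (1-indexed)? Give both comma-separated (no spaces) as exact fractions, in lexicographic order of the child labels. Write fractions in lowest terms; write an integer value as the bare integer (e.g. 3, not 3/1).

27/4,59/4

1. join C+K (d=5, Q=-286) ⇒ CK; edges |C|=-1, |K|=6
  updated: d(CK,M)=39/2, d(CK,O)=63/2, d(CK,R)=67/2, d(CK,S)=27/2, d(CK,X)=37/2, d(CK,Z)=43/2
2. join O+R (d=11, Q=-204) ⇒ OR; edges |O|=71/10, |R|=39/10
  updated: d(CK,OR)=27, d(M,OR)=13/2, d(OR,S)=8, d(OR,X)=24, d(OR,Z)=51/2
3. join CK+Z (d=43/2, Q=-146) ⇒ CKZ; edges |CK|=27/4, |Z|=59/4
  updated: d(CKZ,M)=21/2, d(CKZ,OR)=31/2, d(CKZ,S)=9, d(CKZ,X)=33/2
4. join M+OR (d=13/2, Q=-151/2) ⇒ MOR; edges |M|=13/12, |OR|=65/12
  updated: d(CKZ,MOR)=39/4, d(MOR,S)=21/4, d(MOR,X)=65/4
5. join CKZ+MOR (d=39/4, Q=-47) ⇒ CKMORZ; edges |CKZ|=47/8, |MOR|=31/8
  updated: d(CKMORZ,S)=9/4, d(CKMORZ,X)=23/2
6. join CKMORZ+S (d=9/4, Q=-95/4) ⇒ CKMORSZ; edges |CKMORZ|=15/8, |S|=3/8
  updated: d(CKMORSZ,X)=77/8
7. join CKMORSZ+X (d=77/8) ⇒ CKMORSXZ; edges |CKMORSZ|=77/16, |X|=77/16
final tree: (((((C:-1,K:6):27/4,Z:59/4):47/8,(M:13/12,(O:71/10,R:39/10):65/12):31/8):15/8,S:3/8):77/16,X:77/16)
total length: 525/8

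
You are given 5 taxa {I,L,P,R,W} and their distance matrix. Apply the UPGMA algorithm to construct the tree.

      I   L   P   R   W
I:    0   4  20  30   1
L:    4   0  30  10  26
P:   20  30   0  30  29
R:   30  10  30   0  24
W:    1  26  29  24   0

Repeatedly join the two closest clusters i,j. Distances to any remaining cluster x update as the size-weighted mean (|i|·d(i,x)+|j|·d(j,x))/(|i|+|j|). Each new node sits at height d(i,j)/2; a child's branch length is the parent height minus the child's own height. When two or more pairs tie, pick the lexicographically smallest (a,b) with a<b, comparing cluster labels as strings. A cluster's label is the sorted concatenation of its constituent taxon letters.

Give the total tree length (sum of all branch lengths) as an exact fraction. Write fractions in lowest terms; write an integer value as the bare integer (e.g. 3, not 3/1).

173/4

step 1: merge (I,W) at d=1; branch lengths I→1/2, W→1/2; new cluster IW
  updated: d(IW,L)=15, d(IW,P)=49/2, d(IW,R)=27
step 2: merge (L,R) at d=10; branch lengths L→5, R→5; new cluster LR
  updated: d(IW,LR)=21, d(LR,P)=30
step 3: merge (IW,LR) at d=21; branch lengths IW→10, LR→11/2; new cluster ILRW
  updated: d(ILRW,P)=109/4
step 4: merge (ILRW,P) at d=109/4; branch lengths ILRW→25/8, P→109/8; new cluster ILPRW
final tree: (((I:1/2,W:1/2):10,(L:5,R:5):11/2):25/8,P:109/8)
total length: 173/4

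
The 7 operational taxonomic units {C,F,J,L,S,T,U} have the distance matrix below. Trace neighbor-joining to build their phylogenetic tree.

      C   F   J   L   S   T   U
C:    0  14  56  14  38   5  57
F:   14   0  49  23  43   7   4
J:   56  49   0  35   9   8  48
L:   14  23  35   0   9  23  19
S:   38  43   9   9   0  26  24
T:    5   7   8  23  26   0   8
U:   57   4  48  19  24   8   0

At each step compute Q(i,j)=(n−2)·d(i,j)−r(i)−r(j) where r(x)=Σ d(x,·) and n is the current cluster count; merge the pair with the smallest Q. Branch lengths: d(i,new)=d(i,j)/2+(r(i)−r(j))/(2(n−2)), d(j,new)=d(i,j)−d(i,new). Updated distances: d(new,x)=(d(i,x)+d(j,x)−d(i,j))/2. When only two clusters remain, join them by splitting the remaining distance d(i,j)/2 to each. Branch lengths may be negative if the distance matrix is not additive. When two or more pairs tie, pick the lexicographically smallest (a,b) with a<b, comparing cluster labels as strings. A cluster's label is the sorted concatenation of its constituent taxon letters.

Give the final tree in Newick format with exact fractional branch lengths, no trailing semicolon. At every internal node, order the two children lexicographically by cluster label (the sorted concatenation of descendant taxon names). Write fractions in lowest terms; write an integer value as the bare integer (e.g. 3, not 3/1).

1. join J+S (d=9, Q=-309) ⇒ JS; edges |J|=101/10, |S|=-11/10
  updated: d(C,JS)=85/2, d(F,JS)=83/2, d(JS,L)=35/2, d(JS,T)=25/2, d(JS,U)=63/2
2. join F+U (d=4, Q=-193) ⇒ FU; edges |F|=-7/4, |U|=23/4
  updated: d(C,FU)=67/2, d(FU,JS)=69/2, d(FU,L)=19, d(FU,T)=11/2
3. join JS+L (d=35/2, Q=-128) ⇒ JLS; edges |JS|=43/3, |L|=19/6
  updated: d(C,JLS)=39/2, d(FU,JLS)=18, d(JLS,T)=9
4. join C+T (d=5, Q=-135/2) ⇒ CT; edges |C|=97/8, |T|=-57/8
  updated: d(CT,FU)=17, d(CT,JLS)=47/4
5. join CT+FU (d=17, Q=-187/4) ⇒ CFTU; edges |CT|=43/8, |FU|=93/8
  updated: d(CFTU,JLS)=51/8
6. join CFTU+JLS (d=51/8) ⇒ CFJLSTU; edges |CFTU|=51/16, |JLS|=51/16
final tree: (((C:97/8,T:-57/8):43/8,(F:-7/4,U:23/4):93/8):51/16,((J:101/10,S:-11/10):43/3,L:19/6):51/16)
total length: 471/8

(((C:97/8,T:-57/8):43/8,(F:-7/4,U:23/4):93/8):51/16,((J:101/10,S:-11/10):43/3,L:19/6):51/16)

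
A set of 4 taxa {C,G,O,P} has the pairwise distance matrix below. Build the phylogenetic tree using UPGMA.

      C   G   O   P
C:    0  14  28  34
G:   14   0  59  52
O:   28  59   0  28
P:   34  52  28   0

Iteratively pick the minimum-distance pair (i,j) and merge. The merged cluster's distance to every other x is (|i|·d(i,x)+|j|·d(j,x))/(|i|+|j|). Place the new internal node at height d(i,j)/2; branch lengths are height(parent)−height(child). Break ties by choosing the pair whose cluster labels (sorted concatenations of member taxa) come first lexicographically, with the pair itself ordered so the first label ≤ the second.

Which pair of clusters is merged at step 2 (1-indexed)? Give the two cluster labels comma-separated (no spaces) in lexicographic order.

step 1: merge (C,G) at d=14; branch lengths C→7, G→7; new cluster CG
  updated: d(CG,O)=87/2, d(CG,P)=43
step 2: merge (O,P) at d=28; branch lengths O→14, P→14; new cluster OP
  updated: d(CG,OP)=173/4
step 3: merge (CG,OP) at d=173/4; branch lengths CG→117/8, OP→61/8; new cluster CGOP
final tree: ((C:7,G:7):117/8,(O:14,P:14):61/8)
total length: 257/4

O,P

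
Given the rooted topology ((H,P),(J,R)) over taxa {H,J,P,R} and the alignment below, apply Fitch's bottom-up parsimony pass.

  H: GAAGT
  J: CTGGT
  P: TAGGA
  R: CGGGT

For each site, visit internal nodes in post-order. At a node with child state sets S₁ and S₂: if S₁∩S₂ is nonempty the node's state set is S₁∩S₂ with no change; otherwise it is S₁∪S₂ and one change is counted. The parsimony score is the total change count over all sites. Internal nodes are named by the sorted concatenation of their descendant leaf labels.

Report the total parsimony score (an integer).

site 0, node HP: H={G} ∪ P={T} → {G,T} (+1)
site 0, node JR: J={C} ∩ R={C} → {C} (+0)
site 0, node HJPR: HP={G,T} ∪ JR={C} → {C,G,T} (+1)
site 1, node HP: H={A} ∩ P={A} → {A} (+0)
site 1, node JR: J={T} ∪ R={G} → {G,T} (+1)
site 1, node HJPR: HP={A} ∪ JR={G,T} → {A,G,T} (+1)
site 2, node HP: H={A} ∪ P={G} → {A,G} (+1)
site 2, node JR: J={G} ∩ R={G} → {G} (+0)
site 2, node HJPR: HP={A,G} ∩ JR={G} → {G} (+0)
site 3, node HP: H={G} ∩ P={G} → {G} (+0)
site 3, node JR: J={G} ∩ R={G} → {G} (+0)
site 3, node HJPR: HP={G} ∩ JR={G} → {G} (+0)
site 4, node HP: H={T} ∪ P={A} → {A,T} (+1)
site 4, node JR: J={T} ∩ R={T} → {T} (+0)
site 4, node HJPR: HP={A,T} ∩ JR={T} → {T} (+0)
per-site changes: [2, 2, 1, 0, 1]; total = 6

6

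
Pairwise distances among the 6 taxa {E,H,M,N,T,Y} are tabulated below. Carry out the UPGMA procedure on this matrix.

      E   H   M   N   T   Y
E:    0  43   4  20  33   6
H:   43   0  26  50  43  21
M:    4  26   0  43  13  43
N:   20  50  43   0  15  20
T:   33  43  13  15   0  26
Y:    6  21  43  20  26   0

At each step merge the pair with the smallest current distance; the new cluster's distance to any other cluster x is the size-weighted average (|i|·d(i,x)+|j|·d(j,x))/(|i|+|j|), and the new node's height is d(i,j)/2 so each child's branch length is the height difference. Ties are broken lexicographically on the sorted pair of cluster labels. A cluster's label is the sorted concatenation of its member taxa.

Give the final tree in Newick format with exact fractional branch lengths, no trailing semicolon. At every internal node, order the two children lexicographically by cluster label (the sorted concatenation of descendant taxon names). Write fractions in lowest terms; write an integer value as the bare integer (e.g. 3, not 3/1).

(((E:2,M:2):93/8,(N:15/2,T:15/2):49/8):39/16,(H:21/2,Y:21/2):89/16)

iteration 1: select E,M (d=4); attach at lengths (2, 2); label the merged cluster EM
  updated: d(EM,H)=69/2, d(EM,N)=63/2, d(EM,T)=23, d(EM,Y)=49/2
iteration 2: select N,T (d=15); attach at lengths (15/2, 15/2); label the merged cluster NT
  updated: d(EM,NT)=109/4, d(H,NT)=93/2, d(NT,Y)=23
iteration 3: select H,Y (d=21); attach at lengths (21/2, 21/2); label the merged cluster HY
  updated: d(EM,HY)=59/2, d(HY,NT)=139/4
iteration 4: select EM,NT (d=109/4); attach at lengths (93/8, 49/8); label the merged cluster EMNT
  updated: d(EMNT,HY)=257/8
iteration 5: select EMNT,HY (d=257/8); attach at lengths (39/16, 89/16); label the merged cluster EHMNTY
final tree: (((E:2,M:2):93/8,(N:15/2,T:15/2):49/8):39/16,(H:21/2,Y:21/2):89/16)
total length: 263/4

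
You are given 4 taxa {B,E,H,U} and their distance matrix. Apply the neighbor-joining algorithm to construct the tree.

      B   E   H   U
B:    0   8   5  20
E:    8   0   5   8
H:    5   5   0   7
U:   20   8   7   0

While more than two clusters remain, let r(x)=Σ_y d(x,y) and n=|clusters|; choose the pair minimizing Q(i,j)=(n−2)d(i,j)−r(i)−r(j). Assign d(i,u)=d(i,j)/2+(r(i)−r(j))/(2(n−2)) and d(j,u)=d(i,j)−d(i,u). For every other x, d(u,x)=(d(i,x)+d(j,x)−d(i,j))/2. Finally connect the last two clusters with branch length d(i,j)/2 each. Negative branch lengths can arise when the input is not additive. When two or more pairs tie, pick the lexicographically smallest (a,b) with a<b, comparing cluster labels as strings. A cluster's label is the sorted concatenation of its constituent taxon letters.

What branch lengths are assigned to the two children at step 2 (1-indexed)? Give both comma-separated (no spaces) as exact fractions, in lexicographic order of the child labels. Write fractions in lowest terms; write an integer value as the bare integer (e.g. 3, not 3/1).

step 1: merge (B,H) at d=5, Q=-40; branch lengths B→13/2, H→-3/2; new cluster BH
  updated: d(BH,E)=4, d(BH,U)=11
step 2: merge (BH,E) at d=4, Q=-23; branch lengths BH→7/2, E→1/2; new cluster BEH
  updated: d(BEH,U)=15/2
step 3: merge (BEH,U) at d=15/2; branch lengths BEH→15/4, U→15/4; new cluster BEHU
final tree: (((B:13/2,H:-3/2):7/2,E:1/2):15/4,U:15/4)
total length: 33/2

7/2,1/2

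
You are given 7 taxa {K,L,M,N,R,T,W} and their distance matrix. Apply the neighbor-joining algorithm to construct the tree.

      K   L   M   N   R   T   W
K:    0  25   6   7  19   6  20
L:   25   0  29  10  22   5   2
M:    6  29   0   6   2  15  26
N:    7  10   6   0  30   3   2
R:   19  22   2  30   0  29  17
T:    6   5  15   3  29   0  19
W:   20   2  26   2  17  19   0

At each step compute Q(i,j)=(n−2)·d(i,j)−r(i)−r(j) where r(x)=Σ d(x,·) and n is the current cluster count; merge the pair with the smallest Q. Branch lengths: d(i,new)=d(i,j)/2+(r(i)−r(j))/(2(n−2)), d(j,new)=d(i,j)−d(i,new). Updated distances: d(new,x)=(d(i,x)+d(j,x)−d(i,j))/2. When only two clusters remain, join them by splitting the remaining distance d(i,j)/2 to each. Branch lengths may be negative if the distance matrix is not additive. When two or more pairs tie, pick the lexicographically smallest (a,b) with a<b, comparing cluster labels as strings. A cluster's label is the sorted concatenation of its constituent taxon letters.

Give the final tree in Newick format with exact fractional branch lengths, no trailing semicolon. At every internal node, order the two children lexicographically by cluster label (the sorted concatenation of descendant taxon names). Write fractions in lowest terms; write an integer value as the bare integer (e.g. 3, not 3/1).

step 1: merge (M,R) at d=2, Q=-193; branch lengths M→-5/2, R→9/2; new cluster MR
  updated: d(K,MR)=23/2, d(L,MR)=49/2, d(MR,N)=17, d(MR,T)=21, d(MR,W)=41/2
step 2: merge (L,W) at d=2, Q=-122; branch lengths L→11/8, W→5/8; new cluster LW
  updated: d(K,LW)=43/2, d(LW,MR)=43/2, d(LW,N)=5, d(LW,T)=11
step 3: merge (K,MR) at d=23/2, Q=-165/2; branch lengths K→19/12, MR→119/12; new cluster KMR
  updated: d(KMR,LW)=63/4, d(KMR,N)=25/4, d(KMR,T)=31/4
step 4: merge (KMR,T) at d=31/4, Q=-36; branch lengths KMR→47/8, T→15/8; new cluster KMRT
  updated: d(KMRT,LW)=19/2, d(KMRT,N)=3/4
step 5: merge (KMRT,LW) at d=19/2, Q=-61/4; branch lengths KMRT→21/8, LW→55/8; new cluster KLMRTW
  updated: d(KLMRTW,N)=-15/8
step 6: merge (KLMRTW,N) at d=-15/8; branch lengths KLMRTW→-15/16, N→-15/16; new cluster KLMNRTW
final tree: ((((K:19/12,(M:-5/2,R:9/2):119/12):47/8,T:15/8):21/8,(L:11/8,W:5/8):55/8):-15/16,N:-15/16)
total length: 247/8

((((K:19/12,(M:-5/2,R:9/2):119/12):47/8,T:15/8):21/8,(L:11/8,W:5/8):55/8):-15/16,N:-15/16)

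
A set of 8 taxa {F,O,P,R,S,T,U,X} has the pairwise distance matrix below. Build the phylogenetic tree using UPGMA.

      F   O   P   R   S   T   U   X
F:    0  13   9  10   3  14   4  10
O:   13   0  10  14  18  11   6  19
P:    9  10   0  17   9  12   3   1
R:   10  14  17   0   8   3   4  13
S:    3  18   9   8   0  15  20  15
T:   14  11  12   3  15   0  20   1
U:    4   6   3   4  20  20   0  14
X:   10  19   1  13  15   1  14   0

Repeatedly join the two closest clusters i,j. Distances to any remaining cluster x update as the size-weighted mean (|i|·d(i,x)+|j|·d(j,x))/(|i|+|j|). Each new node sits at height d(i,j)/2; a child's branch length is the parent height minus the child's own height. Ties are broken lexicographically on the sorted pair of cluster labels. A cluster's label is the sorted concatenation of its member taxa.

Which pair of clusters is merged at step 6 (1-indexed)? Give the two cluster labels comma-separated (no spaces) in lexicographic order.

iteration 1: select P,X (d=1); attach at lengths (1/2, 1/2); label the merged cluster PX
  updated: d(F,PX)=19/2, d(O,PX)=29/2, d(PX,R)=15, d(PX,S)=12, d(PX,T)=13/2, d(PX,U)=17/2
iteration 2: select F,S (d=3); attach at lengths (3/2, 3/2); label the merged cluster FS
  updated: d(FS,O)=31/2, d(FS,PX)=43/4, d(FS,R)=9, d(FS,T)=29/2, d(FS,U)=12
iteration 3: select R,T (d=3); attach at lengths (3/2, 3/2); label the merged cluster RT
  updated: d(FS,RT)=47/4, d(O,RT)=25/2, d(PX,RT)=43/4, d(RT,U)=12
iteration 4: select O,U (d=6); attach at lengths (3, 3); label the merged cluster OU
  updated: d(FS,OU)=55/4, d(OU,PX)=23/2, d(OU,RT)=49/4
iteration 5: select FS,PX (d=43/4); attach at lengths (31/8, 39/8); label the merged cluster FPSX
  updated: d(FPSX,OU)=101/8, d(FPSX,RT)=45/4
iteration 6: select FPSX,RT (d=45/4); attach at lengths (1/4, 33/8); label the merged cluster FPRSTX
  updated: d(FPRSTX,OU)=25/2
iteration 7: select FPRSTX,OU (d=25/2); attach at lengths (5/8, 13/4); label the merged cluster FOPRSTUX
final tree: ((((F:3/2,S:3/2):31/8,(P:1/2,X:1/2):39/8):1/4,(R:3/2,T:3/2):33/8):5/8,(O:3,U:3):13/4)
total length: 30

FPSX,RT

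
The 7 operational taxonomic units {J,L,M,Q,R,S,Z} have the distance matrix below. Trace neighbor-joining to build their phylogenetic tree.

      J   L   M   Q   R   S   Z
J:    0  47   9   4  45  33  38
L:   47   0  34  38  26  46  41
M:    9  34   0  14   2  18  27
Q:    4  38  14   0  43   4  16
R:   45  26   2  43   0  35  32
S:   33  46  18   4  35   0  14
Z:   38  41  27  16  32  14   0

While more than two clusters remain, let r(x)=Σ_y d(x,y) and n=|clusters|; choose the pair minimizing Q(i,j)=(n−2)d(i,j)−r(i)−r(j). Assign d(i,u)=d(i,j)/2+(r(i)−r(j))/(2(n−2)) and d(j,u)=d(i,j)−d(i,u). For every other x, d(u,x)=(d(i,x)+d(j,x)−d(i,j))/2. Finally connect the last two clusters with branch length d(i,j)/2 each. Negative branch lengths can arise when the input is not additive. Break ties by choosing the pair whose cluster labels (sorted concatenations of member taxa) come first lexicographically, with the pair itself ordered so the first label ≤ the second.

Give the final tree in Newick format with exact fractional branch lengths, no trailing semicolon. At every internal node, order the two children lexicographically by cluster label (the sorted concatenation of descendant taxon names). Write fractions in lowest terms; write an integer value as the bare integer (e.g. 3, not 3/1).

1. join L+R (d=26, Q=-285) ⇒ LR; edges |L|=179/10, |R|=81/10
  updated: d(J,LR)=33, d(LR,M)=5, d(LR,Q)=55/2, d(LR,S)=55/2, d(LR,Z)=47/2
2. join LR+M (d=5, Q=-339/2) ⇒ LMR; edges |LR|=127/16, |M|=-47/16
  updated: d(J,LMR)=37/2, d(LMR,Q)=73/4, d(LMR,S)=81/4, d(LMR,Z)=91/4
3. join J+Q (d=4, Q=-495/4) ⇒ JQ; edges |J|=253/24, |Q|=-157/24
  updated: d(JQ,LMR)=131/8, d(JQ,S)=33/2, d(JQ,Z)=25
4. join JQ+LMR (d=131/8, Q=-169/2) ⇒ JLMQR; edges |JQ|=125/16, |LMR|=137/16
  updated: d(JLMQR,S)=163/16, d(JLMQR,Z)=251/16
5. join JLMQR+S (d=163/16, Q=-319/8) ⇒ JLMQRS; edges |JLMQR|=95/16, |S|=17/4
  updated: d(JLMQRS,Z)=39/4
6. join JLMQRS+Z (d=39/4) ⇒ JLMQRSZ; edges |JLMQRS|=39/8, |Z|=39/8
final tree: ((((J:253/24,Q:-157/24):125/16,((L:179/10,R:81/10):127/16,M:-47/16):137/16):95/16,S:17/4):39/8,Z:39/8)
total length: 1141/16

((((J:253/24,Q:-157/24):125/16,((L:179/10,R:81/10):127/16,M:-47/16):137/16):95/16,S:17/4):39/8,Z:39/8)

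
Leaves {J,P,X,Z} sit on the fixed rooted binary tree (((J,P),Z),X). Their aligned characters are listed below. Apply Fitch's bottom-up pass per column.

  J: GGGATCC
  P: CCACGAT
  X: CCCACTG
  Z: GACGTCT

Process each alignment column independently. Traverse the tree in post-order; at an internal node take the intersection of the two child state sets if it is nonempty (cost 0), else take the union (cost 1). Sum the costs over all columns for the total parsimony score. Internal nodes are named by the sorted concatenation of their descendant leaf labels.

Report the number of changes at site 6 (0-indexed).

[col 0] JP: children J:{G}, P:{C} ∪→ {C,G}; cost 1
[col 0] JPZ: children JP:{C,G}, Z:{G} ∩→ {G}; cost 0
[col 0] JPXZ: children JPZ:{G}, X:{C} ∪→ {C,G}; cost 1
[col 1] JP: children J:{G}, P:{C} ∪→ {C,G}; cost 1
[col 1] JPZ: children JP:{C,G}, Z:{A} ∪→ {A,C,G}; cost 1
[col 1] JPXZ: children JPZ:{A,C,G}, X:{C} ∩→ {C}; cost 0
[col 2] JP: children J:{G}, P:{A} ∪→ {A,G}; cost 1
[col 2] JPZ: children JP:{A,G}, Z:{C} ∪→ {A,C,G}; cost 1
[col 2] JPXZ: children JPZ:{A,C,G}, X:{C} ∩→ {C}; cost 0
[col 3] JP: children J:{A}, P:{C} ∪→ {A,C}; cost 1
[col 3] JPZ: children JP:{A,C}, Z:{G} ∪→ {A,C,G}; cost 1
[col 3] JPXZ: children JPZ:{A,C,G}, X:{A} ∩→ {A}; cost 0
[col 4] JP: children J:{T}, P:{G} ∪→ {G,T}; cost 1
[col 4] JPZ: children JP:{G,T}, Z:{T} ∩→ {T}; cost 0
[col 4] JPXZ: children JPZ:{T}, X:{C} ∪→ {C,T}; cost 1
[col 5] JP: children J:{C}, P:{A} ∪→ {A,C}; cost 1
[col 5] JPZ: children JP:{A,C}, Z:{C} ∩→ {C}; cost 0
[col 5] JPXZ: children JPZ:{C}, X:{T} ∪→ {C,T}; cost 1
[col 6] JP: children J:{C}, P:{T} ∪→ {C,T}; cost 1
[col 6] JPZ: children JP:{C,T}, Z:{T} ∩→ {T}; cost 0
[col 6] JPXZ: children JPZ:{T}, X:{G} ∪→ {G,T}; cost 1
per-site changes: [2, 2, 2, 2, 2, 2, 2]; total = 14

2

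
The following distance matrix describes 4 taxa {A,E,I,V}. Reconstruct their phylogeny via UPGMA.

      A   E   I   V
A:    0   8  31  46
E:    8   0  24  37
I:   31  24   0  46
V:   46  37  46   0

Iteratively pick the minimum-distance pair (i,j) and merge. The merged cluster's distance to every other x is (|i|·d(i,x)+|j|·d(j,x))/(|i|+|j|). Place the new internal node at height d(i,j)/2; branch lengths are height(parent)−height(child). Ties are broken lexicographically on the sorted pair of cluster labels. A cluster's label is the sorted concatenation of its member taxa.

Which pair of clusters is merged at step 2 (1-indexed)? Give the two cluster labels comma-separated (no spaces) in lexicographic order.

iteration 1: select A,E (d=8); attach at lengths (4, 4); label the merged cluster AE
  updated: d(AE,I)=55/2, d(AE,V)=83/2
iteration 2: select AE,I (d=55/2); attach at lengths (39/4, 55/4); label the merged cluster AEI
  updated: d(AEI,V)=43
iteration 3: select AEI,V (d=43); attach at lengths (31/4, 43/2); label the merged cluster AEIV
final tree: (((A:4,E:4):39/4,I:55/4):31/4,V:43/2)
total length: 243/4

AE,I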